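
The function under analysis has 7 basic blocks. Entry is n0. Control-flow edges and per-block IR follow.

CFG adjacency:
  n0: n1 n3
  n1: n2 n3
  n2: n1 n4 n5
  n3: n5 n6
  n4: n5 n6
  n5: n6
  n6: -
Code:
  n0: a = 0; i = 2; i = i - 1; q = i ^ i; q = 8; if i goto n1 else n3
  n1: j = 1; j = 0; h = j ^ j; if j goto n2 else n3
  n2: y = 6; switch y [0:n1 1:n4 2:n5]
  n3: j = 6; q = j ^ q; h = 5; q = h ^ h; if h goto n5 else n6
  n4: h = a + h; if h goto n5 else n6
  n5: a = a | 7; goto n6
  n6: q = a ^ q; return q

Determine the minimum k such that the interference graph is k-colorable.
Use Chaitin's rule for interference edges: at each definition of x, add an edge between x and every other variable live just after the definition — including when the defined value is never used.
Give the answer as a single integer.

Block summaries:
  n0: {a,i,q} / ∅
  n1: {h,j} / ∅
  n2: {y} / ∅
  n3: {h,j,q} / {q}
  n4: {h} / {a,h}
  n5: {a} / {a}
  n6: {q} / {a,q}

Live sets:
  n0 li=∅ lo={a,q}
  n1 li={a,q} lo={a,h,q}
  n2 li={a,h,q} lo={a,h,q}
  n3 li={a,q} lo={a,q}
  n4 li={a,h,q} lo={a,q}
  n5 li={a,q} lo={a,q}
  n6 li={a,q} lo=∅

Interference:
  a — {h,i,j,q,y}
  h — {a,j,q,y}
  i — {a,q}
  j — {a,h,q}
  q — {a,h,i,j,y}
  y — {a,h,q}

Colouring:
  lower bound: {a,h,j,q} mutually conflict ⇒ χ ≥ 4
  assign a→c0 h→c2 i→c2 j→c3 q→c1 y→c3 — no edge inside a register ⇒ χ ≤ 4
  χ = 4

Answer: 4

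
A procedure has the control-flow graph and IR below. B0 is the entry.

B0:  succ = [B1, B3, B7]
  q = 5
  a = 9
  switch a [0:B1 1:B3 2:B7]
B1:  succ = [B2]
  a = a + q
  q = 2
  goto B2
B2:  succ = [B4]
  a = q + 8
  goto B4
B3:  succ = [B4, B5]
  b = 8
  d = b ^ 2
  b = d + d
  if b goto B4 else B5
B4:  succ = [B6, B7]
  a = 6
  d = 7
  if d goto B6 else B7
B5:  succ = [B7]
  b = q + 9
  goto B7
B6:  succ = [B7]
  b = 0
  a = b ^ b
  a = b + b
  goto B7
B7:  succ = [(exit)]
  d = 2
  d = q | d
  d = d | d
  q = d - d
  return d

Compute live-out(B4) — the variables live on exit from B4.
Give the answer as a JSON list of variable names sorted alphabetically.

Block summaries:
  B0 def {a,q} use ∅
  B1 def {a,q} use {a,q}
  B2 def {a} use {q}
  B3 def {b,d} use ∅
  B4 def {a,d} use ∅
  B5 def {b} use {q}
  B6 def {a,b} use ∅
  B7 def {d,q} use {q}

Backward fixpoint:
  live B0: ∅→{a,q}
  live B1: {a,q}→{q}
  live B2: {q}→{q}
  live B3: {q}→{q}
  live B4: {q}→{q}
  live B5: {q}→{q}
  live B6: {q}→{q}
  live B7: {q}→∅

live-out(B4) = ["q"]

Answer: ["q"]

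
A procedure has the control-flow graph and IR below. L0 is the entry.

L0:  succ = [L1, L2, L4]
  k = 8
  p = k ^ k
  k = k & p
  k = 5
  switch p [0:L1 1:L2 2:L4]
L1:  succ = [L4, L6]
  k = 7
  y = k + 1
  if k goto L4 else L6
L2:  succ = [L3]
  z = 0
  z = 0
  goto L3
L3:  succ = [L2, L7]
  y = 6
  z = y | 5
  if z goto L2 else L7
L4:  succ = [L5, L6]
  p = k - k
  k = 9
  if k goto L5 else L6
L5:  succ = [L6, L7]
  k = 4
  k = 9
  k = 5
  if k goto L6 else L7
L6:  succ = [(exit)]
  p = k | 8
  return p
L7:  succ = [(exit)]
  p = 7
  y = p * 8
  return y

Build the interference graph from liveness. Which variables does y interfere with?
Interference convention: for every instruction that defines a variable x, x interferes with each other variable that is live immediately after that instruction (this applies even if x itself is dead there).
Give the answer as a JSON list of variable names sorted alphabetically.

Per-block:
  L0: {k,p} / ∅
  L1: {k,y} / ∅
  L2: {z} / ∅
  L3: {y,z} / ∅
  L4: {k,p} / {k}
  L5: {k} / ∅
  L6: {p} / {k}
  L7: {p,y} / ∅

Liveness:
  L0: in=∅ out={k}
  L1: in=∅ out={k}
  L2: in=∅ out=∅
  L3: in=∅ out=∅
  L4: in={k} out={k}
  L5: in=∅ out={k}
  L6: in={k} out=∅
  L7: in=∅ out=∅

Interference:
  k↔{p,y}
  p↔{k}
  y↔{k}
  z↔∅

N(y) = ["k"]

Answer: ["k"]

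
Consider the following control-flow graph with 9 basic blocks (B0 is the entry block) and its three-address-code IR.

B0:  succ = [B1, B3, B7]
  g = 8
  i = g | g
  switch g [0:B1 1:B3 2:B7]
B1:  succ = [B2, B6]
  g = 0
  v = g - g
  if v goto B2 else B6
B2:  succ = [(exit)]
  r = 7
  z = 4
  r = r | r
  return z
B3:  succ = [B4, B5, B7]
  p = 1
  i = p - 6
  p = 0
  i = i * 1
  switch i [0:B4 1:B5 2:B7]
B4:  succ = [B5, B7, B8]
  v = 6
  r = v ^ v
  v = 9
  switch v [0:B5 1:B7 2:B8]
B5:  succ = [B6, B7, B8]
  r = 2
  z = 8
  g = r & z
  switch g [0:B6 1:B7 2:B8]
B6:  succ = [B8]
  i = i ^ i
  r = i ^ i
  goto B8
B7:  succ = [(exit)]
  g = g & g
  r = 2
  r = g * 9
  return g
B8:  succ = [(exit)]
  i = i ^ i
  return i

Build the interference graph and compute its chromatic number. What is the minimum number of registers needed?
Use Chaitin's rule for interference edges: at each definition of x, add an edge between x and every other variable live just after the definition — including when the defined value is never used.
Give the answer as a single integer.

Per-block:
  B0 def {g,i} use ∅
  B1 def {g,v} use ∅
  B2 def {r,z} use ∅
  B3 def {i,p} use ∅
  B4 def {r,v} use ∅
  B5 def {g,r,z} use ∅
  B6 def {i,r} use {i}
  B7 def {g,r} use {g}
  B8 def {i} use {i}

Liveness:
  B0: in=∅ out={g,i}
  B1: in={i} out={i}
  B2: in=∅ out=∅
  B3: in={g} out={g,i}
  B4: in={g,i} out={g,i}
  B5: in={i} out={g,i}
  B6: in={i} out={i}
  B7: in={g} out=∅
  B8: in={i} out=∅

Conflict graph:
  g: {i,p,r,v}
  i: {g,p,r,v,z}
  p: {g,i}
  r: {g,i,z}
  v: {g,i}
  z: {i,r}

Chromatic number:
  lower bound: {g,i,p} mutually conflict ⇒ χ ≥ 3
  3-colouring: R0={i}  R1={g,z}  R2={p,r,v}
  χ = 3

Answer: 3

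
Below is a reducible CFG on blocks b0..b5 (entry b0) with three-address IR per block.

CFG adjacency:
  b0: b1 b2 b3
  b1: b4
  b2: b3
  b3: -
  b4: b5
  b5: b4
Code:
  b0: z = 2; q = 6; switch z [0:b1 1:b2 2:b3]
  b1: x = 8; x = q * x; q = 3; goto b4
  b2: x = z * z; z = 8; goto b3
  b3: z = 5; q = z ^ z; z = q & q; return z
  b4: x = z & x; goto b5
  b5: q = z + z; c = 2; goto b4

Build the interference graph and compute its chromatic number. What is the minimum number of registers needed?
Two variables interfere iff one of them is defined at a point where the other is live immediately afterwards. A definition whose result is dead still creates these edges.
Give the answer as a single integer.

def/use:
  b0 def {q,z} use ∅
  b1 def {q,x} use {q}
  b2 def {x,z} use {z}
  b3 def {q,z} use ∅
  b4 def {x} use {x,z}
  b5 def {c,q} use {z}

Liveness:
  b0 li=∅ lo={q,z}
  b1 li={q,z} lo={x,z}
  b2 li={z} lo=∅
  b3 li=∅ lo=∅
  b4 li={x,z} lo={x,z}
  b5 li={x,z} lo={x,z}

Conflict graph:
  c↔{x,z}
  q↔{x,z}
  x↔{c,q,z}
  z↔{c,q,x}

Chromatic number:
  clique {c,x,z} ⇒ need ≥ 3
  3-colouring: c0={x}  c1={z}  c2={c,q}
  χ = 3

Answer: 3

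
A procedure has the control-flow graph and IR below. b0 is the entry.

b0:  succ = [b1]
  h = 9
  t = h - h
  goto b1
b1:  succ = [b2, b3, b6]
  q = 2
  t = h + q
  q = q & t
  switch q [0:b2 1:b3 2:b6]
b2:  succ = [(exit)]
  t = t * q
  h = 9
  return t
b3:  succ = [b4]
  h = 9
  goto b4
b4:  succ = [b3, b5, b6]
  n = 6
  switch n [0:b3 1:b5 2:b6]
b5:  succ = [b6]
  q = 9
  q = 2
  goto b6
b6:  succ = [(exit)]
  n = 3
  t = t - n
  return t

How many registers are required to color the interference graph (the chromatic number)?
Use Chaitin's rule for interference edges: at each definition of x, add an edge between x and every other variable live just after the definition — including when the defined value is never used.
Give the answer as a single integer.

Answer: 3

Analysis:
def/use:
  b0: {h,t} / ∅
  b1: {q,t} / {h}
  b2: {h,t} / {q,t}
  b3: {h} / ∅
  b4: {n} / ∅
  b5: {q} / ∅
  b6: {n,t} / {t}

Backward fixpoint:
  b0: in=∅ out={h}
  b1: in={h} out={q,t}
  b2: in={q,t} out=∅
  b3: in={t} out={t}
  b4: in={t} out={t}
  b5: in={t} out={t}
  b6: in={t} out=∅

Conflict graph:
  h↔{q,t}
  n↔{t}
  q↔{h,t}
  t↔{h,n,q}

Registers:
  {h,q,t} pairwise interfere (3-clique) ⇒ χ ≥ 3
  assign h→r1 n→r1 q→r2 t→r0 — no edge inside a register ⇒ χ ≤ 3
  χ = 3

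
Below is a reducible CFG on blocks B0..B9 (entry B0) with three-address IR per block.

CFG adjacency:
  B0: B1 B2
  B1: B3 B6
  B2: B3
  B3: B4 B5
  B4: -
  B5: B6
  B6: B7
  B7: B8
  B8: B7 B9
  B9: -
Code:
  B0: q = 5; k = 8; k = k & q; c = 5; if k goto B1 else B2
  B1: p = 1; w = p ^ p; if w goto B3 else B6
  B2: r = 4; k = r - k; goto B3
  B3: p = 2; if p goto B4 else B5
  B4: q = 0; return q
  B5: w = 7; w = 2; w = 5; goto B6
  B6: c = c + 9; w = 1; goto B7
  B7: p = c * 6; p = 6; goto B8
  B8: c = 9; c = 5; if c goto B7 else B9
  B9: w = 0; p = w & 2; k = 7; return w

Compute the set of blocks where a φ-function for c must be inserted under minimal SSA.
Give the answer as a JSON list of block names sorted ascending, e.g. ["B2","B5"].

Answer: ["B7"]

Analysis:
idom tree: B1←B0 B2←B0 B3←B0 B4←B3 B5←B3 B6←B0 B7←B6 B8←B7 B9←B8
Dom at joins:
  B3: preds {B1,B2}: {B0,B1} ∩ {B0,B2} = {B0}; idom=B0
  B6: preds {B1,B5}: {B0,B1} ∩ {B0,B3,B5} = {B0}; idom=B0
  B7: preds {B6,B8}: {B0,B6} ∩ {B0,B6,B7,B8} = {B0,B6}; idom=B6

Frontier:
  join B3 pred B1: B1 stop@B0
  join B3 pred B2: B2 stop@B0
  join B6 pred B1: B1 stop@B0
  join B6 pred B5: B5→B3 stop@B0
  join B7 pred B6: · stop@B6
  join B7 pred B8: B8→B7 stop@B6
  DF(B0)=∅
  DF(B1)={B3,B6}
  DF(B2)={B3}
  DF(B3)={B6}
  DF(B4)=∅
  DF(B5)={B6}
  DF(B6)=∅
  DF(B7)={B7}
  DF(B8)={B7}
  DF(B9)=∅

φ for c: defs {B0,B6,B8}
  DF⁺ = {B7}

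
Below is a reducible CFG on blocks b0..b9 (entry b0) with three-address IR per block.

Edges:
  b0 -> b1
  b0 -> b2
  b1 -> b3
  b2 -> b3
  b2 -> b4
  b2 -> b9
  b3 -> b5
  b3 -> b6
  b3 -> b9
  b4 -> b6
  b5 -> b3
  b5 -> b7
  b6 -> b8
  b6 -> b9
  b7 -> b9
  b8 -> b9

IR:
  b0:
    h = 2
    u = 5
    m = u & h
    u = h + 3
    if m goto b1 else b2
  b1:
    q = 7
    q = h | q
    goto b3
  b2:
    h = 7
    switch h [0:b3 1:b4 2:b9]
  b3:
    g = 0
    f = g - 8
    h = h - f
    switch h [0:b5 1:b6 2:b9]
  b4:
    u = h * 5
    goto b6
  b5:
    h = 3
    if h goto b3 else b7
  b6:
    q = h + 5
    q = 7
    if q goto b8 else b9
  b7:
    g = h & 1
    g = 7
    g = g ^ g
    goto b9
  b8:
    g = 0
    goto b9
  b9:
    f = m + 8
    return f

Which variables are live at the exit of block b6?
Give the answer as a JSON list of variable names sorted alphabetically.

Answer: ["m"]

Working:
def/use:
  b0: {h,m,u} / ∅
  b1: {q} / {h}
  b2: {h} / ∅
  b3: {f,g,h} / {h}
  b4: {u} / {h}
  b5: {h} / ∅
  b6: {q} / {h}
  b7: {g} / {h}
  b8: {g} / ∅
  b9: {f} / {m}

Liveness:
  b0 li=∅ lo={h,m}
  b1 li={h,m} lo={h,m}
  b2 li={m} lo={h,m}
  b3 li={h,m} lo={h,m}
  b4 li={h,m} lo={h,m}
  b5 li={m} lo={h,m}
  b6 li={h,m} lo={m}
  b7 li={h,m} lo={m}
  b8 li={m} lo={m}
  b9 li={m} lo=∅

live-out(b6) = ["m"]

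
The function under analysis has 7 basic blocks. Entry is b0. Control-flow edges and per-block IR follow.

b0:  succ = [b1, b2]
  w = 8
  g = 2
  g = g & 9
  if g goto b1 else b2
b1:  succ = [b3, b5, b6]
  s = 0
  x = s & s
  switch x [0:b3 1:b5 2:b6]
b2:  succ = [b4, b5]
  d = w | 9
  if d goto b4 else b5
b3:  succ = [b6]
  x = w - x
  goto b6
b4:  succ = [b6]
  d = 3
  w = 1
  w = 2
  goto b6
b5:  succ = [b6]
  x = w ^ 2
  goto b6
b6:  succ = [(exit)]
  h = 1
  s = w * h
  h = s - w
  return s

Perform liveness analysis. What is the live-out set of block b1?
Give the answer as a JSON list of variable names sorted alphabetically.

def/use:
  b0: def={g,w} ue=∅
  b1: def={s,x} ue=∅
  b2: def={d} ue={w}
  b3: def={x} ue={w,x}
  b4: def={d,w} ue=∅
  b5: def={x} ue={w}
  b6: def={h,s} ue={w}

Backward fixpoint:
  b0 li=∅ lo={w}
  b1 li={w} lo={w,x}
  b2 li={w} lo={w}
  b3 li={w,x} lo={w}
  b4 li=∅ lo={w}
  b5 li={w} lo={w}
  b6 li={w} lo=∅

live-out(b1) = ["w", "x"]

Answer: ["w", "x"]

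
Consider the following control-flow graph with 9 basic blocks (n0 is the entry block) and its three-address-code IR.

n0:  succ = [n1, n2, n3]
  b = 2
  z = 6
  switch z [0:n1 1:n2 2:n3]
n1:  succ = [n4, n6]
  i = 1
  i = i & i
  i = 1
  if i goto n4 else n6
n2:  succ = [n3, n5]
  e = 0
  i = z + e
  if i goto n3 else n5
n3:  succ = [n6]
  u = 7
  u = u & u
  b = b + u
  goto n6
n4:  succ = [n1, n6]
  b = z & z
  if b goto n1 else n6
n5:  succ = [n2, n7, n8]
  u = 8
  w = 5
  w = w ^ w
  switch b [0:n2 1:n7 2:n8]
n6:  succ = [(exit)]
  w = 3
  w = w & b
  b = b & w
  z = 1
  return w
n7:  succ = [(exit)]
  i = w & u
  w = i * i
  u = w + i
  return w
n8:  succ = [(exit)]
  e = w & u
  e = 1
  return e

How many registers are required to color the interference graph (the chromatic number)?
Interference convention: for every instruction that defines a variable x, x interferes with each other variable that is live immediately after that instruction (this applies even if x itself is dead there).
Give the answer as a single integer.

def/use:
  n0 def {b,z} use ∅
  n1 def {i} use ∅
  n2 def {e,i} use {z}
  n3 def {b,u} use {b}
  n4 def {b} use {z}
  n5 def {u,w} use {b}
  n6 def {b,w,z} use {b}
  n7 def {i,u,w} use {u,w}
  n8 def {e} use {u,w}

Live sets:
  n0 li=∅ lo={b,z}
  n1 li={b,z} lo={b,z}
  n2 li={b,z} lo={b,z}
  n3 li={b} lo={b}
  n4 li={z} lo={b,z}
  n5 li={b,z} lo={b,u,w,z}
  n6 li={b} lo=∅
  n7 li={u,w} lo=∅
  n8 li={u,w} lo=∅

Interference:
  b — {e,i,u,w,z}
  e — {b,z}
  i — {b,w,z}
  u — {b,w,z}
  w — {b,i,u,z}
  z — {b,e,i,u,w}

Registers:
  clique {b,i,w,z} ⇒ need ≥ 4
  assign b→r0 e→r2 i→r3 u→r3 w→r2 z→r1 — no edge inside a register ⇒ χ ≤ 4
  χ = 4

Answer: 4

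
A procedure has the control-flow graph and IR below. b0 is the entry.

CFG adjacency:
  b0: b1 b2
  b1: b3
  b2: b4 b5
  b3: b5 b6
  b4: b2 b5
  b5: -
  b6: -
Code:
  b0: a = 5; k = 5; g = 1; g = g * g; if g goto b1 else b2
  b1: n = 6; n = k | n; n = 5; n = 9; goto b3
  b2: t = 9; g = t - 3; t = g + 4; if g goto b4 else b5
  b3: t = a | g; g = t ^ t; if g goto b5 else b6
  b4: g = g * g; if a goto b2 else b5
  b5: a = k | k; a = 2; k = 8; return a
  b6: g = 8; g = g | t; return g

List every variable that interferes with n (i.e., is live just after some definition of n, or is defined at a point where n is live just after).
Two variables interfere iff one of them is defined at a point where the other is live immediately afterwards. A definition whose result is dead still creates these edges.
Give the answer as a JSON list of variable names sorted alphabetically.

Answer: ["a", "g", "k"]

Derivation:
Per-block:
  b0 def {a,g,k} use ∅
  b1 def {n} use {k}
  b2 def {g,t} use ∅
  b3 def {g,t} use {a,g}
  b4 def {g} use {a,g}
  b5 def {a,k} use {k}
  b6 def {g} use {t}

Live sets:
  live b0: ∅→{a,g,k}
  live b1: {a,g,k}→{a,g,k}
  live b2: {a,k}→{a,g,k}
  live b3: {a,g,k}→{k,t}
  live b4: {a,g,k}→{a,k}
  live b5: {k}→∅
  live b6: {t}→∅

Interfere edges:
  a: {g,k,n,t}
  g: {a,k,n,t}
  k: {a,g,n,t}
  n: {a,g,k}
  t: {a,g,k}

N(n) = ["a", "g", "k"]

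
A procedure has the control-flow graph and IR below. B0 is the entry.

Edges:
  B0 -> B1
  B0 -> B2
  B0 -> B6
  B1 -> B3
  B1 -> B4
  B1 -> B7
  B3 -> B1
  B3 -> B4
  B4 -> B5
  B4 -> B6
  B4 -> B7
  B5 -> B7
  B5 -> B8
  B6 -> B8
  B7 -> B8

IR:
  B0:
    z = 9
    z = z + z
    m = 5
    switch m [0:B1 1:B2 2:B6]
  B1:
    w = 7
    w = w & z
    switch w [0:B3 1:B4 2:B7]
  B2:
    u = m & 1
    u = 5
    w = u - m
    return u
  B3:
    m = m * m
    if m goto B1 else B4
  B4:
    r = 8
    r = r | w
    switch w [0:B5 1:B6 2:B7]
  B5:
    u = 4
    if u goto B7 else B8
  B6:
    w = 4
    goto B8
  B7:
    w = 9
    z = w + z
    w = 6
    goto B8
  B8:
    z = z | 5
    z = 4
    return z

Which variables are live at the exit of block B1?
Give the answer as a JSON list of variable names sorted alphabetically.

Answer: ["m", "w", "z"]

Analysis:
def/use:
  B0: def={m,z} ue=∅
  B1: def={w} ue={z}
  B2: def={u,w} ue={m}
  B3: def={m} ue={m}
  B4: def={r} ue={w}
  B5: def={u} ue=∅
  B6: def={w} ue=∅
  B7: def={w,z} ue={z}
  B8: def={z} ue={z}

Live sets:
  live B0: ∅→{m,z}
  live B1: {m,z}→{m,w,z}
  live B2: {m}→∅
  live B3: {m,w,z}→{m,w,z}
  live B4: {w,z}→{z}
  live B5: {z}→{z}
  live B6: {z}→{z}
  live B7: {z}→{z}
  live B8: {z}→∅

live-out(B1) = ["m", "w", "z"]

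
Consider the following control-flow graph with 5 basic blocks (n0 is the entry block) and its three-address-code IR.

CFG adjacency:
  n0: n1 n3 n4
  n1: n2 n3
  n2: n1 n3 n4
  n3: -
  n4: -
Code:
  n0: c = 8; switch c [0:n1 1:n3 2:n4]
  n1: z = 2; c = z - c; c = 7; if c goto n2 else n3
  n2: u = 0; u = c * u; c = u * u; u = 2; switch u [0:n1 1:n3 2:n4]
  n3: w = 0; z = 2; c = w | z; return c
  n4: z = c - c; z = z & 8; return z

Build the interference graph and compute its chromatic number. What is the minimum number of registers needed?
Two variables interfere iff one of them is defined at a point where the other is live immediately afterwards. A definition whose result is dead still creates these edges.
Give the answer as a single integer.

def/use:
  n0: {c} / ∅
  n1: {c,z} / {c}
  n2: {c,u} / {c}
  n3: {c,w,z} / ∅
  n4: {z} / {c}

Liveness:
  n0 li=∅ lo={c}
  n1 li={c} lo={c}
  n2 li={c} lo={c}
  n3 li=∅ lo=∅
  n4 li={c} lo=∅

Interference:
  c↔{u,z}
  u↔{c}
  w↔{z}
  z↔{c,w}

Colouring:
  {c,u} pairwise interfere (2-clique) ⇒ χ ≥ 2
  2-colouring: r0={c,w}  r1={u,z}
  χ = 2

Answer: 2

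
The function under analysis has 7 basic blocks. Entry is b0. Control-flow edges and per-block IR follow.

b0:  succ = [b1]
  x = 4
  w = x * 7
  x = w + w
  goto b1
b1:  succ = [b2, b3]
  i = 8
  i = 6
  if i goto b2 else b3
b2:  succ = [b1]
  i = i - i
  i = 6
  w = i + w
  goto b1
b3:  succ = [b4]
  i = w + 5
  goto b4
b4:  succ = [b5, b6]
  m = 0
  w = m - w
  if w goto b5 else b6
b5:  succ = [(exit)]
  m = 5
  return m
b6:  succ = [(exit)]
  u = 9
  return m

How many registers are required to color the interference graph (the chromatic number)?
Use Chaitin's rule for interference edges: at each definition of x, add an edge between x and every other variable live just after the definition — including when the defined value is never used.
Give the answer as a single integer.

Answer: 2

Working:
Per-block:
  b0: def={w,x} ue=∅
  b1: def={i} ue=∅
  b2: def={i,w} ue={i,w}
  b3: def={i} ue={w}
  b4: def={m,w} ue={w}
  b5: def={m} ue=∅
  b6: def={u} ue={m}

Backward fixpoint:
  live b0: ∅→{w}
  live b1: {w}→{i,w}
  live b2: {i,w}→{w}
  live b3: {w}→{w}
  live b4: {w}→{m}
  live b5: ∅→∅
  live b6: {m}→∅

Conflict graph:
  i — {w}
  m — {u,w}
  u — {m}
  w — {i,m,x}
  x — {w}

Colouring:
  clique {i,w} ⇒ need ≥ 2
  2-colouring: R0={u,w}  R1={i,m,x}
  χ = 2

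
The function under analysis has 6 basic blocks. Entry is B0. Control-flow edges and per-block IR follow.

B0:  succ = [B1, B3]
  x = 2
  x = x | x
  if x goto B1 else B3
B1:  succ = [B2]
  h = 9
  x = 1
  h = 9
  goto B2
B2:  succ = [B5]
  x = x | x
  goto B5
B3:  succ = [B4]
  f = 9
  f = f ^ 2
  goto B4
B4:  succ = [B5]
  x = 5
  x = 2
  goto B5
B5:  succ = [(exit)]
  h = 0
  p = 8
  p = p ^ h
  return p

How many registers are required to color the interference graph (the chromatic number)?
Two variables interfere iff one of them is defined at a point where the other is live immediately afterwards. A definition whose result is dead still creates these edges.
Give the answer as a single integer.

Block summaries:
  B0: def={x} ue=∅
  B1: def={h,x} ue=∅
  B2: def={x} ue={x}
  B3: def={f} ue=∅
  B4: def={x} ue=∅
  B5: def={h,p} ue=∅

Live sets:
  live B0: ∅→∅
  live B1: ∅→{x}
  live B2: {x}→∅
  live B3: ∅→∅
  live B4: ∅→∅
  live B5: ∅→∅

Interfere edges:
  f — ∅
  h — {p,x}
  p — {h}
  x — {h}

Chromatic number:
  clique {h,p} ⇒ need ≥ 2
  2-colouring: r0={f,h}  r1={p,x}
  χ = 2

Answer: 2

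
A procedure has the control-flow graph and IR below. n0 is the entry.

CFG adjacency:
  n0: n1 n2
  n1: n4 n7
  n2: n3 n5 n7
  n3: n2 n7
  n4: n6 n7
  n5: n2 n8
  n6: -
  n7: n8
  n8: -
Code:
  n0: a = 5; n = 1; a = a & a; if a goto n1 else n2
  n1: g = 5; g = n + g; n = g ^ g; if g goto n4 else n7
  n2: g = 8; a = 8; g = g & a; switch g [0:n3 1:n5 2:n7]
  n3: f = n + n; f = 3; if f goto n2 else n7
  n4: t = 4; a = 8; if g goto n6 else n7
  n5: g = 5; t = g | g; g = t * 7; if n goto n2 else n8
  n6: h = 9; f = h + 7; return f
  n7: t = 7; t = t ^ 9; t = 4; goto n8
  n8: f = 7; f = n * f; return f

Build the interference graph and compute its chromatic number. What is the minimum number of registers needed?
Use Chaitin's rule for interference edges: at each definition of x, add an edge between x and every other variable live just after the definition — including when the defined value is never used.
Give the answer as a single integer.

Answer: 3

Working:
def/use:
  n0: def={a,n} ue=∅
  n1: def={g,n} ue={n}
  n2: def={a,g} ue=∅
  n3: def={f} ue={n}
  n4: def={a,t} ue={g}
  n5: def={g,t} ue={n}
  n6: def={f,h} ue=∅
  n7: def={t} ue=∅
  n8: def={f} ue={n}

Live sets:
  n0 li=∅ lo={n}
  n1 li={n} lo={g,n}
  n2 li={n} lo={n}
  n3 li={n} lo={n}
  n4 li={g,n} lo={n}
  n5 li={n} lo={n}
  n6 li=∅ lo=∅
  n7 li={n} lo={n}
  n8 li={n} lo=∅

Interfere edges:
  a↔{g,n}
  f↔{n}
  g↔{a,n,t}
  h↔∅
  n↔{a,f,g,t}
  t↔{g,n}

Chromatic number:
  lower bound: {a,g,n} mutually conflict ⇒ χ ≥ 3
  assign a→R2 f→R1 g→R1 h→R0 n→R0 t→R2 — no edge inside a register ⇒ χ ≤ 3
  χ = 3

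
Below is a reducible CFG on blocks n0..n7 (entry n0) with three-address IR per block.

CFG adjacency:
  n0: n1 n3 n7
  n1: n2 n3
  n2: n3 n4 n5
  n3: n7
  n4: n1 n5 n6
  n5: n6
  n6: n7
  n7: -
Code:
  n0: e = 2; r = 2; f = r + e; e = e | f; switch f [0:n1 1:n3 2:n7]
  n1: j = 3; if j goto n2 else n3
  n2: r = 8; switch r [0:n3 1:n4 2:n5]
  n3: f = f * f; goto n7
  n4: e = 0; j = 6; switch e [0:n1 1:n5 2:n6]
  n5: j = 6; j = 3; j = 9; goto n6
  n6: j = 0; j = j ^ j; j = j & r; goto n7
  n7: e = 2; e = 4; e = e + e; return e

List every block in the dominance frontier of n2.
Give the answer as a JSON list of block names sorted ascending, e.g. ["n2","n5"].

idom tree: n1←n0 n2←n1 n3←n0 n4←n2 n5←n2 n6←n2 n7←n0
Dom∩ at merges:
  n1: preds {n0,n4}: {n0} ∩ {n0,n1,n2,n4} = {n0}; idom=n0
  n3: preds {n0,n1,n2}: {n0} ∩ {n0,n1} ∩ {n0,n1,n2} = {n0}; idom=n0
  n5: preds {n2,n4}: {n0,n1,n2} ∩ {n0,n1,n2,n4} = {n0,n1,n2}; idom=n2
  n6: preds {n4,n5}: {n0,n1,n2,n4} ∩ {n0,n1,n2,n5} = {n0,n1,n2}; idom=n2
  n7: preds {n0,n3,n6}: {n0} ∩ {n0,n3} ∩ {n0,n1,n2,n6} = {n0}; idom=n0

Frontier:
  n1←n0: walk · to n0
  n1←n4: walk n4→n2→n1 to n0
  n3←n0: walk · to n0
  n3←n1: walk n1 to n0
  n3←n2: walk n2→n1 to n0
  n5←n2: walk · to n2
  n5←n4: walk n4 to n2
  n6←n4: walk n4 to n2
  n6←n5: walk n5 to n2
  n7←n0: walk · to n0
  n7←n3: walk n3 to n0
  n7←n6: walk n6→n2→n1 to n0
  DF(n0)=∅
  DF(n1)={n1,n3,n7}
  DF(n2)={n1,n3,n7}
  DF(n3)={n7}
  DF(n4)={n1,n5,n6}
  DF(n5)={n6}
  DF(n6)={n7}
  DF(n7)=∅

DF(n2) = ["n1", "n3", "n7"]

Answer: ["n1", "n3", "n7"]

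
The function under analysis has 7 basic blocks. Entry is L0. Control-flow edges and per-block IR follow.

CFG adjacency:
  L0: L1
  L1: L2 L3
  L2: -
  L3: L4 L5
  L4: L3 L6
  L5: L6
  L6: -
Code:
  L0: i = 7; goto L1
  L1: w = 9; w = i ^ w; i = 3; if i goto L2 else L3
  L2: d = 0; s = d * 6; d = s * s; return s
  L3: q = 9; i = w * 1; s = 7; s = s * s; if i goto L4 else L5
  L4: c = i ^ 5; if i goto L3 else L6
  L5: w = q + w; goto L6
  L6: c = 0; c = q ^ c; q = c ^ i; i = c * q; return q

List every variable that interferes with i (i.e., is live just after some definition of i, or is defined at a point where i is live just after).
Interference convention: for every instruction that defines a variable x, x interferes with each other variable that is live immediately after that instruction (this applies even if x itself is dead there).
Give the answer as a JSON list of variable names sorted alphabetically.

Answer: ["c", "q", "s", "w"]

Working:
Block summaries:
  L0: def={i} ue=∅
  L1: def={i,w} ue={i}
  L2: def={d,s} ue=∅
  L3: def={i,q,s} ue={w}
  L4: def={c} ue={i}
  L5: def={w} ue={q,w}
  L6: def={c,i,q} ue={i,q}

Liveness:
  L0: in=∅ out={i}
  L1: in={i} out={w}
  L2: in=∅ out=∅
  L3: in={w} out={i,q,w}
  L4: in={i,q,w} out={i,q,w}
  L5: in={i,q,w} out={i,q}
  L6: in={i,q} out=∅

Interfere edges:
  c↔{i,q,w}
  d↔{s}
  i↔{c,q,s,w}
  q↔{c,i,s,w}
  s↔{d,i,q,w}
  w↔{c,i,q,s}

N(i) = ["c", "q", "s", "w"]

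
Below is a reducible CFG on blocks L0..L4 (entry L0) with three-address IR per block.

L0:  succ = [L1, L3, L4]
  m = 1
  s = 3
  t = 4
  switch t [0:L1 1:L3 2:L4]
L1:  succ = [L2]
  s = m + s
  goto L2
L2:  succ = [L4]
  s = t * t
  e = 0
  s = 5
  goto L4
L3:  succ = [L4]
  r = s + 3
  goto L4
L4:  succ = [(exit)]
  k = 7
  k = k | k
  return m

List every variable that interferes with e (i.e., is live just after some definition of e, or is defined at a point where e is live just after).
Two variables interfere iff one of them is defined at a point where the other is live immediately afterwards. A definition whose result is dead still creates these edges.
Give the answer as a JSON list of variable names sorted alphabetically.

Block summaries:
  L0 def {m,s,t} use ∅
  L1 def {s} use {m,s}
  L2 def {e,s} use {t}
  L3 def {r} use {s}
  L4 def {k} use {m}

Backward fixpoint:
  L0 li=∅ lo={m,s,t}
  L1 li={m,s,t} lo={m,t}
  L2 li={m,t} lo={m}
  L3 li={m,s} lo={m}
  L4 li={m} lo=∅

Conflict graph:
  e↔{m}
  k↔{m}
  m↔{e,k,r,s,t}
  r↔{m}
  s↔{m,t}
  t↔{m,s}

N(e) = ["m"]

Answer: ["m"]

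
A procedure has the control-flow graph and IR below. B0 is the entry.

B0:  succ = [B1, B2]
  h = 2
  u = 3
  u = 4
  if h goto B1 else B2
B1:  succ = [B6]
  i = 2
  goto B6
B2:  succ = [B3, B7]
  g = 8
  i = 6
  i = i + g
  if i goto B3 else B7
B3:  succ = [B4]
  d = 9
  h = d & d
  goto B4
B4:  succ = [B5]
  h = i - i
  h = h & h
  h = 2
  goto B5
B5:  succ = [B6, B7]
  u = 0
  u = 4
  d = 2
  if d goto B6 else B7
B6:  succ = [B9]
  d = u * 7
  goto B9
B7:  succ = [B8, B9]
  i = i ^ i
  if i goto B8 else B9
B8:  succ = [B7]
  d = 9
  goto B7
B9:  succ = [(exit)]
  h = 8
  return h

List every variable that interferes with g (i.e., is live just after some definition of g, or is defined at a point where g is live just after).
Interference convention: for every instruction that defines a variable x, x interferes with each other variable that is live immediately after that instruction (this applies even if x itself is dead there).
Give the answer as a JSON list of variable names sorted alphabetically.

Block summaries:
  B0: def={h,u} ue=∅
  B1: def={i} ue=∅
  B2: def={g,i} ue=∅
  B3: def={d,h} ue=∅
  B4: def={h} ue={i}
  B5: def={d,u} ue=∅
  B6: def={d} ue={u}
  B7: def={i} ue={i}
  B8: def={d} ue=∅
  B9: def={h} ue=∅

Liveness:
  live B0: ∅→{u}
  live B1: {u}→{u}
  live B2: ∅→{i}
  live B3: {i}→{i}
  live B4: {i}→{i}
  live B5: {i}→{i,u}
  live B6: {u}→∅
  live B7: {i}→{i}
  live B8: {i}→{i}
  live B9: ∅→∅

Interference:
  d: {i,u}
  g: {i}
  h: {i,u}
  i: {d,g,h,u}
  u: {d,h,i}

N(g) = ["i"]

Answer: ["i"]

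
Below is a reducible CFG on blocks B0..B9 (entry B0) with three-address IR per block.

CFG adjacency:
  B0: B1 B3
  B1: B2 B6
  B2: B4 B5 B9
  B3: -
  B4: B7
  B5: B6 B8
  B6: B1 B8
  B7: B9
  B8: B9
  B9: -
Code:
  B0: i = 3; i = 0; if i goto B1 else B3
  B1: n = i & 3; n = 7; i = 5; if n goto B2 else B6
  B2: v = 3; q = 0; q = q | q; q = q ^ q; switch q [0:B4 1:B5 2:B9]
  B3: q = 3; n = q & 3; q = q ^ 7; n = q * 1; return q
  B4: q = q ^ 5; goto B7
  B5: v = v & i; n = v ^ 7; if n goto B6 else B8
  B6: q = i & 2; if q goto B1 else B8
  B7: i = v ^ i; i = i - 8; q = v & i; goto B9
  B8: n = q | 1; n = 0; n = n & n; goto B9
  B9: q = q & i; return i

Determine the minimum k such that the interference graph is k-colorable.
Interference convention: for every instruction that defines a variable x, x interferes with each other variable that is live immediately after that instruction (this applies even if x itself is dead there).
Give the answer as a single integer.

Per-block:
  B0: def={i} ue=∅
  B1: def={i,n} ue={i}
  B2: def={q,v} ue=∅
  B3: def={n,q} ue=∅
  B4: def={q} ue={q}
  B5: def={n,v} ue={i,v}
  B6: def={q} ue={i}
  B7: def={i,q} ue={i,v}
  B8: def={n} ue={q}
  B9: def={q} ue={i,q}

Backward fixpoint:
  live B0: ∅→{i}
  live B1: {i}→{i}
  live B2: {i}→{i,q,v}
  live B3: ∅→∅
  live B4: {i,q,v}→{i,v}
  live B5: {i,q,v}→{i,q}
  live B6: {i}→{i,q}
  live B7: {i,v}→{i,q}
  live B8: {i,q}→{i,q}
  live B9: {i,q}→∅

Conflict graph:
  i — {n,q,v}
  n — {i,q}
  q — {i,n,v}
  v — {i,q}

Colouring:
  clique {i,n,q} ⇒ need ≥ 3
  assign i→c0 n→c2 q→c1 v→c2 — no edge inside a register ⇒ χ ≤ 3
  χ = 3

Answer: 3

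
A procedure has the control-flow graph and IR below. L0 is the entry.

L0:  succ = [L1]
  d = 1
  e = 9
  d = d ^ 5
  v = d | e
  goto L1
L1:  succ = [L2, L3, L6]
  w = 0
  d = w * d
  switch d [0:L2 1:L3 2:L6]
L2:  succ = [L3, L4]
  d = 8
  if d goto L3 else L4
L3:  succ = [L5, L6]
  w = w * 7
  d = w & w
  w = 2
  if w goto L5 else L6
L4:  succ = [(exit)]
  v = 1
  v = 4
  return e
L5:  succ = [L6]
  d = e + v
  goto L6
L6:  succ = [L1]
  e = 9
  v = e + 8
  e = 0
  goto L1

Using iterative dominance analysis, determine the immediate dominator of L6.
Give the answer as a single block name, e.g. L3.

Answer: L1

Working:
idom tree: L1←L0 L2←L1 L3←L1 L4←L2 L5←L3 L6←L1
Join-block Dom:
  L1: preds {L0,L6}: {L0} ∩ {L0,L1,L6} = {L0}; idom=L0
  L3: preds {L1,L2}: {L0,L1} ∩ {L0,L1,L2} = {L0,L1}; idom=L1
  L6: preds {L1,L3,L5}: {L0,L1} ∩ {L0,L1,L3} ∩ {L0,L1,L3,L5} = {L0,L1}; idom=L1

idom(L6) = L1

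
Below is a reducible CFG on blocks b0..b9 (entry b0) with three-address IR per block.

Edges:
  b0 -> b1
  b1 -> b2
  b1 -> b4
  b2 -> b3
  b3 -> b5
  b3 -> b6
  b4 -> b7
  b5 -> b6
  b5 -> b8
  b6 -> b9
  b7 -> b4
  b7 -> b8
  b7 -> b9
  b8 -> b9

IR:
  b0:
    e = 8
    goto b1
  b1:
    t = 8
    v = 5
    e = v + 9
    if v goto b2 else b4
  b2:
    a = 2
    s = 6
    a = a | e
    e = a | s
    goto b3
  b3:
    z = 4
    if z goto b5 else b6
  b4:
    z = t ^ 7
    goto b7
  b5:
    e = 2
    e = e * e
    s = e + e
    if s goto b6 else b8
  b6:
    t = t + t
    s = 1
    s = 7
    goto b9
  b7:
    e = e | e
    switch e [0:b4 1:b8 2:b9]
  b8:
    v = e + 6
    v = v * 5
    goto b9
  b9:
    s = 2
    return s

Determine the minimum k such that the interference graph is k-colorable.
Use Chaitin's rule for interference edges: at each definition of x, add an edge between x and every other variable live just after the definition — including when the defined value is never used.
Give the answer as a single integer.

Block summaries:
  b0 def {e} use ∅
  b1 def {e,t,v} use ∅
  b2 def {a,e,s} use {e}
  b3 def {z} use ∅
  b4 def {z} use {t}
  b5 def {e,s} use ∅
  b6 def {s,t} use {t}
  b7 def {e} use {e}
  b8 def {v} use {e}
  b9 def {s} use ∅

Backward fixpoint:
  b0 li=∅ lo=∅
  b1 li=∅ lo={e,t}
  b2 li={e,t} lo={t}
  b3 li={t} lo={t}
  b4 li={e,t} lo={e,t}
  b5 li={t} lo={e,t}
  b6 li={t} lo=∅
  b7 li={e,t} lo={e,t}
  b8 li={e} lo=∅
  b9 li=∅ lo=∅

Conflict graph:
  a↔{e,s,t}
  e↔{a,s,t,v,z}
  s↔{a,e,t}
  t↔{a,e,s,v,z}
  v↔{e,t}
  z↔{e,t}

Chromatic number:
  {a,e,s,t} pairwise interfere (4-clique) ⇒ χ ≥ 4
  assign a→c2 e→c0 s→c3 t→c1 v→c2 z→c2 — no edge inside a register ⇒ χ ≤ 4
  χ = 4

Answer: 4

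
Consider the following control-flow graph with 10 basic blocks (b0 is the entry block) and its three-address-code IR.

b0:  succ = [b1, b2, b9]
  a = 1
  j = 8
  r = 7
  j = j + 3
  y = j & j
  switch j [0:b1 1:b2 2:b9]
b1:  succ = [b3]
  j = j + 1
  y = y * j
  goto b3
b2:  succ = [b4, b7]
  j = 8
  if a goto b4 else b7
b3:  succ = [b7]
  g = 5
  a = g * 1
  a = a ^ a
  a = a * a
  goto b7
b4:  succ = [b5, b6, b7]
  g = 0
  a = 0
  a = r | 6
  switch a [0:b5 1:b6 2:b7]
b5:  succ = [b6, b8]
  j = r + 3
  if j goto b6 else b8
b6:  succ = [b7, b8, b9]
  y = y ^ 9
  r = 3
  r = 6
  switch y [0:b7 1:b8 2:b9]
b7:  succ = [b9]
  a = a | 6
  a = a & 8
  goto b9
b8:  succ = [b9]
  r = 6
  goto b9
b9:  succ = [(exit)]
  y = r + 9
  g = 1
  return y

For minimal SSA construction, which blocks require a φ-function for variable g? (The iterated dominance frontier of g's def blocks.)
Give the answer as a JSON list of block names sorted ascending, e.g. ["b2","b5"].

idom tree: b1←b0 b2←b0 b3←b1 b4←b2 b5←b4 b6←b4 b7←b0 b8←b4 b9←b0
Dom at joins:
  b6: preds {b4,b5}: {b0,b2,b4} ∩ {b0,b2,b4,b5} = {b0,b2,b4}; idom=b4
  b7: preds {b2,b3,b4,b6}: {b0,b2} ∩ {b0,b1,b3} ∩ {b0,b2,b4} ∩ {b0,b2,b4,b6} = {b0}; idom=b0
  b8: preds {b5,b6}: {b0,b2,b4,b5} ∩ {b0,b2,b4,b6} = {b0,b2,b4}; idom=b4
  b9: preds {b0,b6,b7,b8}: {b0} ∩ {b0,b2,b4,b6} ∩ {b0,b7} ∩ {b0,b2,b4,b8} = {b0}; idom=b0

DF walk-up:
  join b6 pred b4: · stop@b4
  join b6 pred b5: b5 stop@b4
  join b7 pred b2: b2 stop@b0
  join b7 pred b3: b3→b1 stop@b0
  join b7 pred b4: b4→b2 stop@b0
  join b7 pred b6: b6→b4→b2 stop@b0
  join b8 pred b5: b5 stop@b4
  join b8 pred b6: b6 stop@b4
  join b9 pred b0: · stop@b0
  join b9 pred b6: b6→b4→b2 stop@b0
  join b9 pred b7: b7 stop@b0
  join b9 pred b8: b8→b4→b2 stop@b0
  b0 → ∅
  b1 → {b7}
  b2 → {b7,b9}
  b3 → {b7}
  b4 → {b7,b9}
  b5 → {b6,b8}
  b6 → {b7,b8,b9}
  b7 → {b9}
  b8 → {b9}
  b9 → ∅

φ for g: defs {b3,b4,b9}
  DF⁺ = {b7,b9}

Answer: ["b7", "b9"]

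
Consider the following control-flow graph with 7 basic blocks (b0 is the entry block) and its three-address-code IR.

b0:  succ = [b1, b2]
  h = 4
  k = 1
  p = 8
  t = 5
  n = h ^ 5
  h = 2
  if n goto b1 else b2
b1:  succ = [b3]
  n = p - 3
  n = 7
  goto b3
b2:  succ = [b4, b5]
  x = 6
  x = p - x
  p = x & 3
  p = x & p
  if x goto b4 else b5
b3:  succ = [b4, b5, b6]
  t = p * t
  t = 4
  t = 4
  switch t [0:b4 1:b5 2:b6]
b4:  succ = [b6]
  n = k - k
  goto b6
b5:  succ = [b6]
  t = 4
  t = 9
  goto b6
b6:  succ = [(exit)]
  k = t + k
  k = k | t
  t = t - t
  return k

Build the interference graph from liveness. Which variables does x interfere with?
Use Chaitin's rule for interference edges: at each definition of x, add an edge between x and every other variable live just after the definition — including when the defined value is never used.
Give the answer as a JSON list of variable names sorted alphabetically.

Answer: ["k", "p", "t"]

Working:
def/use:
  b0 def {h,k,n,p,t} use ∅
  b1 def {n} use {p}
  b2 def {p,x} use {p}
  b3 def {t} use {p,t}
  b4 def {n} use {k}
  b5 def {t} use ∅
  b6 def {k,t} use {k,t}

Live sets:
  b0: in=∅ out={k,p,t}
  b1: in={k,p,t} out={k,p,t}
  b2: in={k,p,t} out={k,t}
  b3: in={k,p,t} out={k,t}
  b4: in={k,t} out={k,t}
  b5: in={k} out={k,t}
  b6: in={k,t} out=∅

Interfere edges:
  h — {k,n,p,t}
  k — {h,n,p,t,x}
  n — {h,k,p,t}
  p — {h,k,n,t,x}
  t — {h,k,n,p,x}
  x — {k,p,t}

N(x) = ["k", "p", "t"]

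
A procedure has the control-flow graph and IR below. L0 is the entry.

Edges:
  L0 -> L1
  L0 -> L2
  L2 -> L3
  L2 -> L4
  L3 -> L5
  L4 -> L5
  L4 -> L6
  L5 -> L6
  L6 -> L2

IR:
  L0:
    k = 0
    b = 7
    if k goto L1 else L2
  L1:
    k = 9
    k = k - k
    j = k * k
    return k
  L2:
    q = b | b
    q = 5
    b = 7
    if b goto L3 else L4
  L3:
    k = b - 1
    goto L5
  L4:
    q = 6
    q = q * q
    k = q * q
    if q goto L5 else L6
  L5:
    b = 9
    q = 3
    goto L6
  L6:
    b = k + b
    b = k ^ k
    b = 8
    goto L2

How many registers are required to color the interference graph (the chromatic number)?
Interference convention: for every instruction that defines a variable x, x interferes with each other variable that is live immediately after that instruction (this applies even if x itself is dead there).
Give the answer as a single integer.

Answer: 3

Working:
Block summaries:
  L0 def {b,k} use ∅
  L1 def {j,k} use ∅
  L2 def {b,q} use {b}
  L3 def {k} use {b}
  L4 def {k,q} use ∅
  L5 def {b,q} use ∅
  L6 def {b} use {b,k}

Live sets:
  live L0: ∅→{b}
  live L1: ∅→∅
  live L2: {b}→{b}
  live L3: {b}→{k}
  live L4: {b}→{b,k}
  live L5: {k}→{b,k}
  live L6: {b,k}→{b}

Conflict graph:
  b: {k,q}
  j: {k}
  k: {b,j,q}
  q: {b,k}

Chromatic number:
  clique {b,k,q} ⇒ need ≥ 3
  assign b→r1 j→r1 k→r0 q→r2 — no edge inside a register ⇒ χ ≤ 3
  χ = 3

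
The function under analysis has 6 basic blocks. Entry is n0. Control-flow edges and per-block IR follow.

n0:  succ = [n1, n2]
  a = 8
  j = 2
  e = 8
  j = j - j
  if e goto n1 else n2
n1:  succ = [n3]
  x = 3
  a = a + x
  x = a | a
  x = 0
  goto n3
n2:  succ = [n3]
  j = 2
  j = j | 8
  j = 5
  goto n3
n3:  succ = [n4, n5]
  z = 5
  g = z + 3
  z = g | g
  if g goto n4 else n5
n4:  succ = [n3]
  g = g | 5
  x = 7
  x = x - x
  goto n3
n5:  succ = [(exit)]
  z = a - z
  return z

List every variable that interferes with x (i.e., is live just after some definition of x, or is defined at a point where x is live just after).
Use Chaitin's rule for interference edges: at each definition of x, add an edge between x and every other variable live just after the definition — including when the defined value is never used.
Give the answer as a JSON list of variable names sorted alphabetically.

Answer: ["a"]

Analysis:
Block summaries:
  n0 def {a,e,j} use ∅
  n1 def {a,x} use {a}
  n2 def {j} use ∅
  n3 def {g,z} use ∅
  n4 def {g,x} use {g}
  n5 def {z} use {a,z}

Backward fixpoint:
  n0 li=∅ lo={a}
  n1 li={a} lo={a}
  n2 li={a} lo={a}
  n3 li={a} lo={a,g,z}
  n4 li={a,g} lo={a}
  n5 li={a,z} lo=∅

Interfere edges:
  a↔{e,g,j,x,z}
  e↔{a,j}
  g↔{a,z}
  j↔{a,e}
  x↔{a}
  z↔{a,g}

N(x) = ["a"]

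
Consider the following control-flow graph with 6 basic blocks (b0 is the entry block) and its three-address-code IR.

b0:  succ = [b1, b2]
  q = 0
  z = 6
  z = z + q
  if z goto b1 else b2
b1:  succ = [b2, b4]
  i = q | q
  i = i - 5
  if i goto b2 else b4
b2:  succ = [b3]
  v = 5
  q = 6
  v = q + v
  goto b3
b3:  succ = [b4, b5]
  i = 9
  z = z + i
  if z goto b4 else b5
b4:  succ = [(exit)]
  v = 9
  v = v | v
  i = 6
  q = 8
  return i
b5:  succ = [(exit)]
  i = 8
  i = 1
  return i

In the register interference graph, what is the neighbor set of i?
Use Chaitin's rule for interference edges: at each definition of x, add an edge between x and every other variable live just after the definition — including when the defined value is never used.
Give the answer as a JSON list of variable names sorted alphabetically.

Answer: ["q", "z"]

Derivation:
def/use:
  b0: {q,z} / ∅
  b1: {i} / {q}
  b2: {q,v} / ∅
  b3: {i,z} / {z}
  b4: {i,q,v} / ∅
  b5: {i} / ∅

Liveness:
  b0: in=∅ out={q,z}
  b1: in={q,z} out={z}
  b2: in={z} out={z}
  b3: in={z} out=∅
  b4: in=∅ out=∅
  b5: in=∅ out=∅

Conflict graph:
  i↔{q,z}
  q↔{i,v,z}
  v↔{q,z}
  z↔{i,q,v}

N(i) = ["q", "z"]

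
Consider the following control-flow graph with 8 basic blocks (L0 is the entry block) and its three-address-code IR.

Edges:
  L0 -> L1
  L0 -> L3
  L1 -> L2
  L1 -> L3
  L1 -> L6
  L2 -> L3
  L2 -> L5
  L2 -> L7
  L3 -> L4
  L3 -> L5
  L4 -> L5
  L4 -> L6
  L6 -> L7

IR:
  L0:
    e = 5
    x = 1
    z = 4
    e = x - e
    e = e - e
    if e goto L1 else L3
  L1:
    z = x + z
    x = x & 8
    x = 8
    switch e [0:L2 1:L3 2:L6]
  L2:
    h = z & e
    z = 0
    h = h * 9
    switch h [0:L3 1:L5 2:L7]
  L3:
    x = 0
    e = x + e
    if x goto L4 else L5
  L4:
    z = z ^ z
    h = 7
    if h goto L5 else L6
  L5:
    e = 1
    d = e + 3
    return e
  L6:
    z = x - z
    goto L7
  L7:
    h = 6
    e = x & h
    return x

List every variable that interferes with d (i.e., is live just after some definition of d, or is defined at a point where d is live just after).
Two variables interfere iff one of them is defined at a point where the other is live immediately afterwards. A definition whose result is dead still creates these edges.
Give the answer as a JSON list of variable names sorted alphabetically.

def/use:
  L0: def={e,x,z} ue=∅
  L1: def={x,z} ue={e,x,z}
  L2: def={h,z} ue={e,z}
  L3: def={e,x} ue={e}
  L4: def={h,z} ue={z}
  L5: def={d,e} ue=∅
  L6: def={z} ue={x,z}
  L7: def={e,h} ue={x}

Live sets:
  L0 li=∅ lo={e,x,z}
  L1 li={e,x,z} lo={e,x,z}
  L2 li={e,x,z} lo={e,x,z}
  L3 li={e,z} lo={x,z}
  L4 li={x,z} lo={x,z}
  L5 li=∅ lo=∅
  L6 li={x,z} lo={x}
  L7 li={x} lo=∅

Interfere edges:
  d: {e}
  e: {d,h,x,z}
  h: {e,x,z}
  x: {e,h,z}
  z: {e,h,x}

N(d) = ["e"]

Answer: ["e"]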